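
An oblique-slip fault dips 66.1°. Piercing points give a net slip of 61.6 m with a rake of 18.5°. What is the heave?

7.92 m

dip-slip = net slip × sin(rake) = 61.6 m × sin(18.5°) = 19.55 m
heave = dip-slip × cos(dip) = 19.55 × cos(66.1°) = 7.92 m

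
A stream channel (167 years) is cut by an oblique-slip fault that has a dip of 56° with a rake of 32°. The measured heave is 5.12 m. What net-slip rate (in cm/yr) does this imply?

dip-slip = heave / cos(dip) = 5.12 / cos(56°) = 9.156 m
net slip = dip-slip / sin(rake) = 9.156 / sin(32°) = 17.28 m
rate = 17.28 m / 167 years = 0.103 m/yr = 10.3 cm/yr

10.3 cm/yr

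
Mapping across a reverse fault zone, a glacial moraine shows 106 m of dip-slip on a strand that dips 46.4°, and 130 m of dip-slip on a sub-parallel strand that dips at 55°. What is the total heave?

148 m

heave_A = 106 × cos(46.4°) = 73.10 m
heave_B = 130 × cos(55°) = 74.56 m
total = 73.10 + 74.56 = 148 m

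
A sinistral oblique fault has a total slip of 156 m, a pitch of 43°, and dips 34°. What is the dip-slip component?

106 m

dip-slip = net slip × sin(rake) = 156 m × sin(43°) = 106 m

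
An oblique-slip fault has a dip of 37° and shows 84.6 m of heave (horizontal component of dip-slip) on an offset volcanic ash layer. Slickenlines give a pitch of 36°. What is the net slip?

180 m

dip-slip = heave / cos(dip) = 84.6 / cos(37°) = 105.9 m
net slip = dip-slip / sin(rake) = 105.9 / sin(36°) = 180 m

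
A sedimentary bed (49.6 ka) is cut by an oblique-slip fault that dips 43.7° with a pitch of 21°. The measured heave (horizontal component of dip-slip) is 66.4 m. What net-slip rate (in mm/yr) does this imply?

5.17 mm/yr

dip-slip = heave / cos(dip) = 66.4 / cos(43.7°) = 91.84 m
net slip = dip-slip / sin(rake) = 91.84 / sin(21°) = 256.3 m
rate = 256.3 m / 49.6 ka = 0.00517 m/yr = 5.17 mm/yr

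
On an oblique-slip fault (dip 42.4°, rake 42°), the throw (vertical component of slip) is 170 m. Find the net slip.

377 m

dip-slip = throw / sin(dip) = 170 / sin(42.4°) = 252.1 m
net slip = dip-slip / sin(rake) = 252.1 / sin(42°) = 377 m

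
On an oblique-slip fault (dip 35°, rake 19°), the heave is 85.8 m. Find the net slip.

dip-slip = heave / cos(dip) = 85.8 / cos(35°) = 104.7 m
net slip = dip-slip / sin(rake) = 104.7 / sin(19°) = 322 m

322 m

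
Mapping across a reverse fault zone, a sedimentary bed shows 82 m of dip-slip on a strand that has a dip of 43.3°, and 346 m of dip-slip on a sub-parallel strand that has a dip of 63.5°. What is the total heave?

214 m

heave_A = 82 × cos(43.3°) = 59.68 m
heave_B = 346 × cos(63.5°) = 154.4 m
total = 59.68 + 154.4 = 214 m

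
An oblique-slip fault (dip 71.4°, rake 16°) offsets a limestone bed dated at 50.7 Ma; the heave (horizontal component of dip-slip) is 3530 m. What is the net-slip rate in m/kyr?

0.792 m/kyr

dip-slip = heave / cos(dip) = 3530 / cos(71.4°) = 11070 m
net slip = dip-slip / sin(rake) = 11070 / sin(16°) = 40150 m
rate = 40150 m / 50.7 Ma = 0.000792 m/yr = 0.792 m/kyr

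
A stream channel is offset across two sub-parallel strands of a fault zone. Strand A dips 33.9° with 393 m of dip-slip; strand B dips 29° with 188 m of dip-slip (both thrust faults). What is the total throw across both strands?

310 m

throw_A = 393 × sin(33.9°) = 219.2 m
throw_B = 188 × sin(29°) = 91.14 m
total = 219.2 + 91.14 = 310 m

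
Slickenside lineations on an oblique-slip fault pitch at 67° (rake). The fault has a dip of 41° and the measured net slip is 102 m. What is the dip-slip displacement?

93.9 m

dip-slip = net slip × sin(rake) = 102 m × sin(67°) = 93.9 m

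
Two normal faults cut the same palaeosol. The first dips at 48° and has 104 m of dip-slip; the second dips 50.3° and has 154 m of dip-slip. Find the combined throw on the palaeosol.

196 m

throw_A = 104 × sin(48°) = 77.29 m
throw_B = 154 × sin(50.3°) = 118.5 m
total = 77.29 + 118.5 = 196 m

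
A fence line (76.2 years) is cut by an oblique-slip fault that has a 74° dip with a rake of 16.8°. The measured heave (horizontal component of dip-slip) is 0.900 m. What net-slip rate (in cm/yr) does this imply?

14.8 cm/yr

dip-slip = heave / cos(dip) = 0.900 / cos(74°) = 3.265 m
net slip = dip-slip / sin(rake) = 3.265 / sin(16.8°) = 11.30 m
rate = 11.30 m / 76.2 years = 0.148 m/yr = 14.8 cm/yr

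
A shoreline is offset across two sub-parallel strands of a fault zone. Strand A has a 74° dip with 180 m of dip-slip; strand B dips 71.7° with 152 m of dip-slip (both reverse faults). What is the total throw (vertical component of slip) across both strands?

throw_A = 180 × sin(74°) = 173 m
throw_B = 152 × sin(71.7°) = 144.3 m
total = 173 + 144.3 = 317 m

317 m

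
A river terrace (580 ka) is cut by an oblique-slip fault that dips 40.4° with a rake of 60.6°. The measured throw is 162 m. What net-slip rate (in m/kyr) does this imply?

0.495 m/kyr

dip-slip = throw / sin(dip) = 162 / sin(40.4°) = 250 m
net slip = dip-slip / sin(rake) = 250 / sin(60.6°) = 286.9 m
rate = 286.9 m / 580 ka = 0.000495 m/yr = 0.495 m/kyr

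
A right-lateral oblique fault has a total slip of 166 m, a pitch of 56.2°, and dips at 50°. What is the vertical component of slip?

106 m

dip-slip = net slip × sin(rake) = 166 m × sin(56.2°) = 137.9 m
throw = dip-slip × sin(dip) = 137.9 × sin(50°) = 106 m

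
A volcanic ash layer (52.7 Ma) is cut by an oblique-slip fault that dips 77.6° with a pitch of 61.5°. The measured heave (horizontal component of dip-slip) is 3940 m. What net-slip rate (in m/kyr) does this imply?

0.396 m/kyr

dip-slip = heave / cos(dip) = 3940 / cos(77.6°) = 18350 m
net slip = dip-slip / sin(rake) = 18350 / sin(61.5°) = 20880 m
rate = 20880 m / 52.7 Ma = 0.000396 m/yr = 0.396 m/kyr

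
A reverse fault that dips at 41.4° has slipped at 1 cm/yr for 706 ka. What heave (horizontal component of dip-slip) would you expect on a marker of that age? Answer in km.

dip-slip = rate × time = 1 cm/yr × 706 ka = 7060 m
heave = dip-slip × cos(dip) = 7060 × cos(41.4°) = 5300 m = 5.30 km

5.30 km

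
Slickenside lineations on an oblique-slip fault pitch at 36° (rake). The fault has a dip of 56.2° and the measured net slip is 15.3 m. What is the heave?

dip-slip = net slip × sin(rake) = 15.3 m × sin(36°) = 8.993 m
heave = dip-slip × cos(dip) = 8.993 × cos(56.2°) = 5 m

5 m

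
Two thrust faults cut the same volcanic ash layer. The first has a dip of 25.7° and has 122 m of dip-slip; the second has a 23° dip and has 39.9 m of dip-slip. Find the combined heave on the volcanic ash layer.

heave_A = 122 × cos(25.7°) = 109.9 m
heave_B = 39.9 × cos(23°) = 36.73 m
total = 109.9 + 36.73 = 147 m

147 m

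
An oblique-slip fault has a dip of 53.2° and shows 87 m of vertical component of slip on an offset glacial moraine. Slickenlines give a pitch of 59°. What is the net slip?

127 m

dip-slip = throw / sin(dip) = 87 / sin(53.2°) = 108.7 m
net slip = dip-slip / sin(rake) = 108.7 / sin(59°) = 127 m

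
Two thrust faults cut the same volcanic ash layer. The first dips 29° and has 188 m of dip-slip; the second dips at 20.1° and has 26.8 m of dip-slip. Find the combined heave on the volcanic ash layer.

heave_A = 188 × cos(29°) = 164.4 m
heave_B = 26.8 × cos(20.1°) = 25.17 m
total = 164.4 + 25.17 = 190 m

190 m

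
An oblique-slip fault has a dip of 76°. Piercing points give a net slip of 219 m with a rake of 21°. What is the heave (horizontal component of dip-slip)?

19 m

dip-slip = net slip × sin(rake) = 219 m × sin(21°) = 78.48 m
heave = dip-slip × cos(dip) = 78.48 × cos(76°) = 19 m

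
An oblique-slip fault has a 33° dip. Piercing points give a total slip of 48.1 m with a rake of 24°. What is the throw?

dip-slip = net slip × sin(rake) = 48.1 m × sin(24°) = 19.56 m
throw = dip-slip × sin(dip) = 19.56 × sin(33°) = 10.7 m

10.7 m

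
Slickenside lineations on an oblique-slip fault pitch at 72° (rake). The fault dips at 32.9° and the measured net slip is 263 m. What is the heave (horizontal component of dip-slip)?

210 m

dip-slip = net slip × sin(rake) = 263 m × sin(72°) = 250.1 m
heave = dip-slip × cos(dip) = 250.1 × cos(32.9°) = 210 m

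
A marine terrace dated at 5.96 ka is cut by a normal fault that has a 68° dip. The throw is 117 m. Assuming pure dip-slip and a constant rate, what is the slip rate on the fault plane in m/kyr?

dip-slip = throw / sin(dip) = 117 m / sin(68°) = 126.2 m
rate = 126.2 m / 5.96 ka = 0.0212 m/yr = 21.2 m/kyr

21.2 m/kyr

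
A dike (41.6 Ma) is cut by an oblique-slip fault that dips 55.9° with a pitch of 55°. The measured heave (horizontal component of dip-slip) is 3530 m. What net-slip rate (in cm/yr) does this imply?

0.0185 cm/yr

dip-slip = heave / cos(dip) = 3530 / cos(55.9°) = 6296 m
net slip = dip-slip / sin(rake) = 6296 / sin(55°) = 7686 m
rate = 7686 m / 41.6 Ma = 0.000185 m/yr = 0.0185 cm/yr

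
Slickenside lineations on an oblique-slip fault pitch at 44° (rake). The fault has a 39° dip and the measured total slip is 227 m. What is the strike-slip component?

163 m

strike-slip = net slip × cos(rake) = 227 m × cos(44°) = 163 m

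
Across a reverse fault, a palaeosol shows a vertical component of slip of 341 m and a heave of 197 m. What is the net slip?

net slip = √(throw² + heave²) = √(341² + 197²) = 394 m

394 m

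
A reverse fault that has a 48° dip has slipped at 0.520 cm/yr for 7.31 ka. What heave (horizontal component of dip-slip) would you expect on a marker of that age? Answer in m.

25.4 m

dip-slip = rate × time = 0.520 cm/yr × 7.31 ka = 38.01 m
heave = dip-slip × cos(dip) = 38.01 × cos(48°) = 25.4 m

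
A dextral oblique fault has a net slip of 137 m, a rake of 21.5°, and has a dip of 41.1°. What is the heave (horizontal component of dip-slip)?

37.8 m

dip-slip = net slip × sin(rake) = 137 m × sin(21.5°) = 50.21 m
heave = dip-slip × cos(dip) = 50.21 × cos(41.1°) = 37.8 m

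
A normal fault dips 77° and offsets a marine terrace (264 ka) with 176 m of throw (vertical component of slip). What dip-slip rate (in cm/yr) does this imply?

dip-slip = throw / sin(dip) = 176 m / sin(77°) = 180.6 m
rate = 180.6 m / 264 ka = 0.000684 m/yr = 0.0684 cm/yr

0.0684 cm/yr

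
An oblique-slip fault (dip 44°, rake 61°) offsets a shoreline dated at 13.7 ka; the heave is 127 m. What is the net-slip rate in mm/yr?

14.7 mm/yr

dip-slip = heave / cos(dip) = 127 / cos(44°) = 176.6 m
net slip = dip-slip / sin(rake) = 176.6 / sin(61°) = 201.9 m
rate = 201.9 m / 13.7 ka = 0.0147 m/yr = 14.7 mm/yr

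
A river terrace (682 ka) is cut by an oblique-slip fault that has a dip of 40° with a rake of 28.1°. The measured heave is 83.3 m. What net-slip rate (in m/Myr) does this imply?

dip-slip = heave / cos(dip) = 83.3 / cos(40°) = 108.7 m
net slip = dip-slip / sin(rake) = 108.7 / sin(28.1°) = 230.9 m
rate = 230.9 m / 682 ka = 0.000339 m/yr = 339 m/Myr

339 m/Myr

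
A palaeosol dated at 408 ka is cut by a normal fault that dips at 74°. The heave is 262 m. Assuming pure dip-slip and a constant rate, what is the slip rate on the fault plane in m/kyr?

dip-slip = heave / cos(dip) = 262 m / cos(74°) = 950.5 m
rate = 950.5 m / 408 ka = 0.00233 m/yr = 2.33 m/kyr

2.33 m/kyr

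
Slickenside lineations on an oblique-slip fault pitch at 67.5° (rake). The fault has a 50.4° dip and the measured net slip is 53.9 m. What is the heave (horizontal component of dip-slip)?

31.7 m

dip-slip = net slip × sin(rake) = 53.9 m × sin(67.5°) = 49.80 m
heave = dip-slip × cos(dip) = 49.80 × cos(50.4°) = 31.7 m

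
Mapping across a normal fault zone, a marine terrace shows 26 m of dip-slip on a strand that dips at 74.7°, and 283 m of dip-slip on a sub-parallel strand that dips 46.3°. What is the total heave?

202 m

heave_A = 26 × cos(74.7°) = 6.861 m
heave_B = 283 × cos(46.3°) = 195.5 m
total = 6.861 + 195.5 = 202 m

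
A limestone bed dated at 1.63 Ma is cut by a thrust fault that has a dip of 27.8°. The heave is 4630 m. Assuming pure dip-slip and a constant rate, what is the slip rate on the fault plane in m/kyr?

3.21 m/kyr

dip-slip = heave / cos(dip) = 4630 m / cos(27.8°) = 5234 m
rate = 5234 m / 1.63 Ma = 0.00321 m/yr = 3.21 m/kyr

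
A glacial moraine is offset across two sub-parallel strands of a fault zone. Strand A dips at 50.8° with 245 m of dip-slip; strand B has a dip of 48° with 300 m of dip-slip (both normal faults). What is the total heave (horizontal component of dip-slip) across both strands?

356 m

heave_A = 245 × cos(50.8°) = 154.8 m
heave_B = 300 × cos(48°) = 200.7 m
total = 154.8 + 200.7 = 356 m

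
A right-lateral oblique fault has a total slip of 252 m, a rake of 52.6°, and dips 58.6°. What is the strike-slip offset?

153 m

strike-slip = net slip × cos(rake) = 252 m × cos(52.6°) = 153 m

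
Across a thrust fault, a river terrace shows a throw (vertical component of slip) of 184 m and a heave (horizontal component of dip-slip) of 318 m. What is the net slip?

net slip = √(throw² + heave²) = √(184² + 318²) = 367 m

367 m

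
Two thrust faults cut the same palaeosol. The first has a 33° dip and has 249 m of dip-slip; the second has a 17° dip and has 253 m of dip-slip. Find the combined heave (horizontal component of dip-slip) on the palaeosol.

451 m

heave_A = 249 × cos(33°) = 208.8 m
heave_B = 253 × cos(17°) = 241.9 m
total = 208.8 + 241.9 = 451 m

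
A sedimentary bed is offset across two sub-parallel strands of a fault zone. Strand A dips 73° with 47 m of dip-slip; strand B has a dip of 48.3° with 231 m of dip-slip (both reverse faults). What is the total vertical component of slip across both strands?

throw_A = 47 × sin(73°) = 44.95 m
throw_B = 231 × sin(48.3°) = 172.5 m
total = 44.95 + 172.5 = 217 m

217 m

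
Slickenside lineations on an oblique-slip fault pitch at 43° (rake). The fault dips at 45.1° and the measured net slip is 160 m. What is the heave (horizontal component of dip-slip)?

77 m

dip-slip = net slip × sin(rake) = 160 m × sin(43°) = 109.1 m
heave = dip-slip × cos(dip) = 109.1 × cos(45.1°) = 77 m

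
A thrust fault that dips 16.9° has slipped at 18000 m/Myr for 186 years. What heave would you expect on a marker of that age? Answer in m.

dip-slip = rate × time = 18000 m/Myr × 186 years = 3.348 m
heave = dip-slip × cos(dip) = 3.348 × cos(16.9°) = 3.20 m

3.20 m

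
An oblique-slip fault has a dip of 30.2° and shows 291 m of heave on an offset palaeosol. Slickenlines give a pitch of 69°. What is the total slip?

dip-slip = heave / cos(dip) = 291 / cos(30.2°) = 336.7 m
net slip = dip-slip / sin(rake) = 336.7 / sin(69°) = 361 m

361 m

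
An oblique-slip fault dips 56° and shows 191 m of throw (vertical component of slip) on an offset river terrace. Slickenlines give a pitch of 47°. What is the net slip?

dip-slip = throw / sin(dip) = 191 / sin(56°) = 230.4 m
net slip = dip-slip / sin(rake) = 230.4 / sin(47°) = 315 m

315 m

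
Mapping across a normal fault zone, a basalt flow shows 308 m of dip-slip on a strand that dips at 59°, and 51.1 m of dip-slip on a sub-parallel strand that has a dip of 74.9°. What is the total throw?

313 m

throw_A = 308 × sin(59°) = 264 m
throw_B = 51.1 × sin(74.9°) = 49.34 m
total = 264 + 49.34 = 313 m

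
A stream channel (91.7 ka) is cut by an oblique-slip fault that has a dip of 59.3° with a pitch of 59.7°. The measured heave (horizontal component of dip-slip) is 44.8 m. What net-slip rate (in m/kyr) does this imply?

dip-slip = heave / cos(dip) = 44.8 / cos(59.3°) = 87.75 m
net slip = dip-slip / sin(rake) = 87.75 / sin(59.7°) = 101.6 m
rate = 101.6 m / 91.7 ka = 0.00111 m/yr = 1.11 m/kyr

1.11 m/kyr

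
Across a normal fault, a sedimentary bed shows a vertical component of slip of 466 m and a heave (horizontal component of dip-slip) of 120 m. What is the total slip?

net slip = √(throw² + heave²) = √(466² + 120²) = 481 m

481 m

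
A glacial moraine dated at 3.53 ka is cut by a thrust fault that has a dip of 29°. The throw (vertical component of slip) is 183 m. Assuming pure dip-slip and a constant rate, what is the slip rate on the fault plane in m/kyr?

dip-slip = throw / sin(dip) = 183 m / sin(29°) = 377.5 m
rate = 377.5 m / 3.53 ka = 0.107 m/yr = 107 m/kyr

107 m/kyr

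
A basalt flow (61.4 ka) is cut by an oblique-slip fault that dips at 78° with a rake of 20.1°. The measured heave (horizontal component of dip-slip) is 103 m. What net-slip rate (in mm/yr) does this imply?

dip-slip = heave / cos(dip) = 103 / cos(78°) = 495.4 m
net slip = dip-slip / sin(rake) = 495.4 / sin(20.1°) = 1442 m
rate = 1442 m / 61.4 ka = 0.0235 m/yr = 23.5 mm/yr

23.5 mm/yr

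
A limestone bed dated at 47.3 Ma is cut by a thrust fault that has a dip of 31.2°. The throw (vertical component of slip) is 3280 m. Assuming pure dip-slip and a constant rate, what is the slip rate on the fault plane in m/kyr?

dip-slip = throw / sin(dip) = 3280 m / sin(31.2°) = 6332 m
rate = 6332 m / 47.3 Ma = 0.000134 m/yr = 0.134 m/kyr

0.134 m/kyr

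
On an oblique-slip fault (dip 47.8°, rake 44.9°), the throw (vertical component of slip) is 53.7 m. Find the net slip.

103 m

dip-slip = throw / sin(dip) = 53.7 / sin(47.8°) = 72.49 m
net slip = dip-slip / sin(rake) = 72.49 / sin(44.9°) = 103 m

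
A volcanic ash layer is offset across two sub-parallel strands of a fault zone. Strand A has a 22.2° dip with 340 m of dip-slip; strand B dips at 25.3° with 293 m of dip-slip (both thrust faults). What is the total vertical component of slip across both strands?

throw_A = 340 × sin(22.2°) = 128.5 m
throw_B = 293 × sin(25.3°) = 125.2 m
total = 128.5 + 125.2 = 254 m

254 m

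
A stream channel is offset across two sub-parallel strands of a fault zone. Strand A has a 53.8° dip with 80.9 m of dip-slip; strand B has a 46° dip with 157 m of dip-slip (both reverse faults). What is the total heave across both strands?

157 m

heave_A = 80.9 × cos(53.8°) = 47.78 m
heave_B = 157 × cos(46°) = 109.1 m
total = 47.78 + 109.1 = 157 m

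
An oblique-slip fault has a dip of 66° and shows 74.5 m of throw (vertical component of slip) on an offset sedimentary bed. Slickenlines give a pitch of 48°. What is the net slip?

110 m

dip-slip = throw / sin(dip) = 74.5 / sin(66°) = 81.55 m
net slip = dip-slip / sin(rake) = 81.55 / sin(48°) = 110 m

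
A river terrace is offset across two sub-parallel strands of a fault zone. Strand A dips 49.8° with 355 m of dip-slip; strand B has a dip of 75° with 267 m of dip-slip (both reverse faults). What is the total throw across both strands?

529 m

throw_A = 355 × sin(49.8°) = 271.1 m
throw_B = 267 × sin(75°) = 257.9 m
total = 271.1 + 257.9 = 529 m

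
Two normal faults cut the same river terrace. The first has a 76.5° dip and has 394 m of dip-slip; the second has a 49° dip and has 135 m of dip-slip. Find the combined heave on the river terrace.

181 m

heave_A = 394 × cos(76.5°) = 91.98 m
heave_B = 135 × cos(49°) = 88.57 m
total = 91.98 + 88.57 = 181 m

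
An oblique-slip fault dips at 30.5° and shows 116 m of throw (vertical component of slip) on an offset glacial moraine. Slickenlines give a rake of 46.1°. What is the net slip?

dip-slip = throw / sin(dip) = 116 / sin(30.5°) = 228.6 m
net slip = dip-slip / sin(rake) = 228.6 / sin(46.1°) = 317 m

317 m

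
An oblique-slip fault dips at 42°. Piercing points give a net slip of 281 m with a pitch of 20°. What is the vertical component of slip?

64.3 m

dip-slip = net slip × sin(rake) = 281 m × sin(20°) = 96.11 m
throw = dip-slip × sin(dip) = 96.11 × sin(42°) = 64.3 m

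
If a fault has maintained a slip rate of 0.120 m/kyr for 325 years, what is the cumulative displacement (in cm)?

slip = rate × time = 0.120 m/kyr × 325 years = 0.0390 m = 3.90 cm

3.90 cm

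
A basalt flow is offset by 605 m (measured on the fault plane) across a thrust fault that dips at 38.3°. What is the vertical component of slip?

throw = dip-slip × sin(dip) = 605 m × sin(38.3°) = 375 m

375 m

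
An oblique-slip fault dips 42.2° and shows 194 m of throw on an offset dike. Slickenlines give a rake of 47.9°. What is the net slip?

389 m

dip-slip = throw / sin(dip) = 194 / sin(42.2°) = 288.8 m
net slip = dip-slip / sin(rake) = 288.8 / sin(47.9°) = 389 m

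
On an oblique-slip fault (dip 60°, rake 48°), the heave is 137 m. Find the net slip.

369 m

dip-slip = heave / cos(dip) = 137 / cos(60°) = 274 m
net slip = dip-slip / sin(rake) = 274 / sin(48°) = 369 m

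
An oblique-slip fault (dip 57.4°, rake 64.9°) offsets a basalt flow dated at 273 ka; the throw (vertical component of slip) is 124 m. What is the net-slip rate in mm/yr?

dip-slip = throw / sin(dip) = 124 / sin(57.4°) = 147.2 m
net slip = dip-slip / sin(rake) = 147.2 / sin(64.9°) = 162.5 m
rate = 162.5 m / 273 ka = 0.000595 m/yr = 0.595 mm/yr

0.595 mm/yr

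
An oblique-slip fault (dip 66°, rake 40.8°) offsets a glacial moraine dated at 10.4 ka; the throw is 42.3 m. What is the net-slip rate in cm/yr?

dip-slip = throw / sin(dip) = 42.3 / sin(66°) = 46.30 m
net slip = dip-slip / sin(rake) = 46.30 / sin(40.8°) = 70.86 m
rate = 70.86 m / 10.4 ka = 0.00681 m/yr = 0.681 cm/yr

0.681 cm/yr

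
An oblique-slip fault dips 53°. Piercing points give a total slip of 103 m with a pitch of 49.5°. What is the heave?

dip-slip = net slip × sin(rake) = 103 m × sin(49.5°) = 78.32 m
heave = dip-slip × cos(dip) = 78.32 × cos(53°) = 47.1 m

47.1 m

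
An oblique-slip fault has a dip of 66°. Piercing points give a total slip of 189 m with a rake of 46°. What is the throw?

124 m

dip-slip = net slip × sin(rake) = 189 m × sin(46°) = 136 m
throw = dip-slip × sin(dip) = 136 × sin(66°) = 124 m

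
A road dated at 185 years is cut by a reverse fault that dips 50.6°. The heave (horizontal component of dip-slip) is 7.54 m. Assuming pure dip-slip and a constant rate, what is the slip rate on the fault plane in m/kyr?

dip-slip = heave / cos(dip) = 7.54 m / cos(50.6°) = 11.88 m
rate = 11.88 m / 185 years = 0.0642 m/yr = 64.2 m/kyr

64.2 m/kyr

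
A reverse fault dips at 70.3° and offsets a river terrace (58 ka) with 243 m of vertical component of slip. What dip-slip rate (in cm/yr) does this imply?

0.445 cm/yr

dip-slip = throw / sin(dip) = 243 m / sin(70.3°) = 258.1 m
rate = 258.1 m / 58 ka = 0.00445 m/yr = 0.445 cm/yr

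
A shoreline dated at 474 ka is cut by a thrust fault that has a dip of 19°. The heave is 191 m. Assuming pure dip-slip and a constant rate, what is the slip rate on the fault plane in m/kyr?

0.426 m/kyr

dip-slip = heave / cos(dip) = 191 m / cos(19°) = 202 m
rate = 202 m / 474 ka = 0.000426 m/yr = 0.426 m/kyr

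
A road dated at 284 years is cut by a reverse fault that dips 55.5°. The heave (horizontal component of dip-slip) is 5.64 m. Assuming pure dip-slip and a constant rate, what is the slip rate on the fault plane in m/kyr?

dip-slip = heave / cos(dip) = 5.64 m / cos(55.5°) = 9.958 m
rate = 9.958 m / 284 years = 0.0351 m/yr = 35.1 m/kyr

35.1 m/kyr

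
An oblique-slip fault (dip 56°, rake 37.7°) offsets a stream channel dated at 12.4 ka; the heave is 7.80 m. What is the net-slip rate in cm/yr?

dip-slip = heave / cos(dip) = 7.80 / cos(56°) = 13.95 m
net slip = dip-slip / sin(rake) = 13.95 / sin(37.7°) = 22.81 m
rate = 22.81 m / 12.4 ka = 0.00184 m/yr = 0.184 cm/yr

0.184 cm/yr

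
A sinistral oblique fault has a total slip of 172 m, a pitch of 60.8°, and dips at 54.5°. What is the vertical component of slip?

122 m

dip-slip = net slip × sin(rake) = 172 m × sin(60.8°) = 150.1 m
throw = dip-slip × sin(dip) = 150.1 × sin(54.5°) = 122 m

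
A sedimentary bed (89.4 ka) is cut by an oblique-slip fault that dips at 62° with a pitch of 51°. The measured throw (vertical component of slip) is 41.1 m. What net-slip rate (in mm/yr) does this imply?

dip-slip = throw / sin(dip) = 41.1 / sin(62°) = 46.55 m
net slip = dip-slip / sin(rake) = 46.55 / sin(51°) = 59.90 m
rate = 59.90 m / 89.4 ka = 0.000670 m/yr = 0.670 mm/yr

0.670 mm/yr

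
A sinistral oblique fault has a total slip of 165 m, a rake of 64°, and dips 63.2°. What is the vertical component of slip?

dip-slip = net slip × sin(rake) = 165 m × sin(64°) = 148.3 m
throw = dip-slip × sin(dip) = 148.3 × sin(63.2°) = 132 m

132 m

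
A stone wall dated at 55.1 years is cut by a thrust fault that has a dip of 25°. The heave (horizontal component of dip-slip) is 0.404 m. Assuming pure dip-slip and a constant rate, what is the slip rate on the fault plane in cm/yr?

dip-slip = heave / cos(dip) = 0.404 m / cos(25°) = 0.4458 m
rate = 0.4458 m / 55.1 years = 0.00809 m/yr = 0.809 cm/yr

0.809 cm/yr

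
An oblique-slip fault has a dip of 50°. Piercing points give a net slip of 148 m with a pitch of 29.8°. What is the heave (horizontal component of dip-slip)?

47.3 m

dip-slip = net slip × sin(rake) = 148 m × sin(29.8°) = 73.55 m
heave = dip-slip × cos(dip) = 73.55 × cos(50°) = 47.3 m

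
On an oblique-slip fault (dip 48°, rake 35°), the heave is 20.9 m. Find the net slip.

dip-slip = heave / cos(dip) = 20.9 / cos(48°) = 31.23 m
net slip = dip-slip / sin(rake) = 31.23 / sin(35°) = 54.5 m

54.5 m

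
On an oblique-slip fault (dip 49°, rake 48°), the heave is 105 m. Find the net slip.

dip-slip = heave / cos(dip) = 105 / cos(49°) = 160 m
net slip = dip-slip / sin(rake) = 160 / sin(48°) = 215 m

215 m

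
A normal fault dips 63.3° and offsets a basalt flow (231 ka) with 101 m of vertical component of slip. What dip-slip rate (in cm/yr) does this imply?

0.0489 cm/yr

dip-slip = throw / sin(dip) = 101 m / sin(63.3°) = 113.1 m
rate = 113.1 m / 231 ka = 0.000489 m/yr = 0.0489 cm/yr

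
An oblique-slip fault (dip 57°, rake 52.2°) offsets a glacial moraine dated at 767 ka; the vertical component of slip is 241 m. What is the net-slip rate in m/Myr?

474 m/Myr

dip-slip = throw / sin(dip) = 241 / sin(57°) = 287.4 m
net slip = dip-slip / sin(rake) = 287.4 / sin(52.2°) = 363.7 m
rate = 363.7 m / 767 ka = 0.000474 m/yr = 474 m/Myr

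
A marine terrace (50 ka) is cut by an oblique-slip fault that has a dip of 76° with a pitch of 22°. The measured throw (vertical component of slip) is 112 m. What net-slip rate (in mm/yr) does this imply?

6.16 mm/yr

dip-slip = throw / sin(dip) = 112 / sin(76°) = 115.4 m
net slip = dip-slip / sin(rake) = 115.4 / sin(22°) = 308.1 m
rate = 308.1 m / 50 ka = 0.00616 m/yr = 6.16 mm/yr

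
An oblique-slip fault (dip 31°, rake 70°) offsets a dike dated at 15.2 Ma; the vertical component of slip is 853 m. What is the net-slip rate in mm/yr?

0.116 mm/yr

dip-slip = throw / sin(dip) = 853 / sin(31°) = 1656 m
net slip = dip-slip / sin(rake) = 1656 / sin(70°) = 1762 m
rate = 1762 m / 15.2 Ma = 0.000116 m/yr = 0.116 mm/yr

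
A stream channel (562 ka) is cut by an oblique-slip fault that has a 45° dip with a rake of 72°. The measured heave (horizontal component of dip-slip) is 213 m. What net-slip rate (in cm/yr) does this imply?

0.0564 cm/yr

dip-slip = heave / cos(dip) = 213 / cos(45°) = 301.2 m
net slip = dip-slip / sin(rake) = 301.2 / sin(72°) = 316.7 m
rate = 316.7 m / 562 ka = 0.000564 m/yr = 0.0564 cm/yr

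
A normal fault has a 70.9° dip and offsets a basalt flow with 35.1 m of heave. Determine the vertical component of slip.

throw = heave × tan(dip) = 35.1 × tan(70.9°) = 101 m

101 m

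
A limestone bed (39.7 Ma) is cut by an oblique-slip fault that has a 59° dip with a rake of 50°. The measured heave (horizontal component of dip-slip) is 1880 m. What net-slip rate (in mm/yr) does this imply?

0.120 mm/yr

dip-slip = heave / cos(dip) = 1880 / cos(59°) = 3650 m
net slip = dip-slip / sin(rake) = 3650 / sin(50°) = 4765 m
rate = 4765 m / 39.7 Ma = 0.000120 m/yr = 0.120 mm/yr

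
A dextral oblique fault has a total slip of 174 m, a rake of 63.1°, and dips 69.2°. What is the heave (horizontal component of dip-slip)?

dip-slip = net slip × sin(rake) = 174 m × sin(63.1°) = 155.2 m
heave = dip-slip × cos(dip) = 155.2 × cos(69.2°) = 55.1 m

55.1 m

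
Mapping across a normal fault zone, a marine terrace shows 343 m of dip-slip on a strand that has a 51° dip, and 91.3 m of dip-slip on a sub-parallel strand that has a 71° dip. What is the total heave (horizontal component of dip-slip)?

heave_A = 343 × cos(51°) = 215.9 m
heave_B = 91.3 × cos(71°) = 29.72 m
total = 215.9 + 29.72 = 246 m

246 m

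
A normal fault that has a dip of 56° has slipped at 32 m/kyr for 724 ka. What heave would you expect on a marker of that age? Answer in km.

dip-slip = rate × time = 32 m/kyr × 724 ka = 23170 m
heave = dip-slip × cos(dip) = 23170 × cos(56°) = 13000 m = 13 km

13 km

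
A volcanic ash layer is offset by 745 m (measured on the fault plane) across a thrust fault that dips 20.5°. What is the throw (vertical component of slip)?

261 m

throw = dip-slip × sin(dip) = 745 m × sin(20.5°) = 261 m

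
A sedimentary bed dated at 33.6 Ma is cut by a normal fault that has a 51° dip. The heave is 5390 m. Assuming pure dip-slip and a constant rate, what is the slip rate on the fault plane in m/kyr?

dip-slip = heave / cos(dip) = 5390 m / cos(51°) = 8565 m
rate = 8565 m / 33.6 Ma = 0.000255 m/yr = 0.255 m/kyr

0.255 m/kyr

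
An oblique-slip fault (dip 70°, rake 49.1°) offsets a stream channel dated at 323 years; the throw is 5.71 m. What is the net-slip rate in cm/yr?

dip-slip = throw / sin(dip) = 5.71 / sin(70°) = 6.076 m
net slip = dip-slip / sin(rake) = 6.076 / sin(49.1°) = 8.039 m
rate = 8.039 m / 323 years = 0.0249 m/yr = 2.49 cm/yr

2.49 cm/yr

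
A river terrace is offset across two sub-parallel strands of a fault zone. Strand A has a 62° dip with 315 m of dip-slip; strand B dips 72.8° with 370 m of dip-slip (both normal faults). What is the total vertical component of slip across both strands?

throw_A = 315 × sin(62°) = 278.1 m
throw_B = 370 × sin(72.8°) = 353.5 m
total = 278.1 + 353.5 = 632 m

632 m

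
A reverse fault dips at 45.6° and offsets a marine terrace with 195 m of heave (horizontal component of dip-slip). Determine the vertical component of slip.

199 m

throw = heave × tan(dip) = 195 × tan(45.6°) = 199 m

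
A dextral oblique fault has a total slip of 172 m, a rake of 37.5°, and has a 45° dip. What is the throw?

74 m

dip-slip = net slip × sin(rake) = 172 m × sin(37.5°) = 104.7 m
throw = dip-slip × sin(dip) = 104.7 × sin(45°) = 74 m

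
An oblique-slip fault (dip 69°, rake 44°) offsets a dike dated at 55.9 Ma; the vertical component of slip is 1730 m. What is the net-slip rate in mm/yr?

0.0477 mm/yr

dip-slip = throw / sin(dip) = 1730 / sin(69°) = 1853 m
net slip = dip-slip / sin(rake) = 1853 / sin(44°) = 2668 m
rate = 2668 m / 55.9 Ma = 0.0000477 m/yr = 0.0477 mm/yr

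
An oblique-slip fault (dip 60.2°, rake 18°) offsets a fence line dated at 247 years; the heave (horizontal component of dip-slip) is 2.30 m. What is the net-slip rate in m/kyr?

60.6 m/kyr

dip-slip = heave / cos(dip) = 2.30 / cos(60.2°) = 4.628 m
net slip = dip-slip / sin(rake) = 4.628 / sin(18°) = 14.98 m
rate = 14.98 m / 247 years = 0.0606 m/yr = 60.6 m/kyr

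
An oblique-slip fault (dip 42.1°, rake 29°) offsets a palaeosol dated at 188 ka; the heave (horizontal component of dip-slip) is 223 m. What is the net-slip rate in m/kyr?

3.30 m/kyr

dip-slip = heave / cos(dip) = 223 / cos(42.1°) = 300.5 m
net slip = dip-slip / sin(rake) = 300.5 / sin(29°) = 619.9 m
rate = 619.9 m / 188 ka = 0.00330 m/yr = 3.30 m/kyr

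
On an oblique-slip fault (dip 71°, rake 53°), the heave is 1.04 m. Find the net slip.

dip-slip = heave / cos(dip) = 1.04 / cos(71°) = 3.194 m
net slip = dip-slip / sin(rake) = 3.194 / sin(53°) = 4 m

4 m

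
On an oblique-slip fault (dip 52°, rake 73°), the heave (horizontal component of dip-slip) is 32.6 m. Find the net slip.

dip-slip = heave / cos(dip) = 32.6 / cos(52°) = 52.95 m
net slip = dip-slip / sin(rake) = 52.95 / sin(73°) = 55.4 m

55.4 m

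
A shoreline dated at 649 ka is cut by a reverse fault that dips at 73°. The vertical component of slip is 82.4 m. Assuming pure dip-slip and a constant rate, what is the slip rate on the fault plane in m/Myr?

133 m/Myr

dip-slip = throw / sin(dip) = 82.4 m / sin(73°) = 86.17 m
rate = 86.17 m / 649 ka = 0.000133 m/yr = 133 m/Myr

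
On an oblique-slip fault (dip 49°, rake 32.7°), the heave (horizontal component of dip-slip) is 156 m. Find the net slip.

440 m

dip-slip = heave / cos(dip) = 156 / cos(49°) = 237.8 m
net slip = dip-slip / sin(rake) = 237.8 / sin(32.7°) = 440 m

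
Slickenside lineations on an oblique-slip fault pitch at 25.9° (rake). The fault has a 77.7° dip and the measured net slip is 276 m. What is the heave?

25.7 m

dip-slip = net slip × sin(rake) = 276 m × sin(25.9°) = 120.6 m
heave = dip-slip × cos(dip) = 120.6 × cos(77.7°) = 25.7 m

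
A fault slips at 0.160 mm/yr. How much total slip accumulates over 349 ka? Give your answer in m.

55.8 m

slip = rate × time = 0.160 mm/yr × 349 ka = 55.8 m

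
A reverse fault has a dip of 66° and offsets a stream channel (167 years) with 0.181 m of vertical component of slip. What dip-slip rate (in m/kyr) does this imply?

1.19 m/kyr

dip-slip = throw / sin(dip) = 0.181 m / sin(66°) = 0.1981 m
rate = 0.1981 m / 167 years = 0.00119 m/yr = 1.19 m/kyr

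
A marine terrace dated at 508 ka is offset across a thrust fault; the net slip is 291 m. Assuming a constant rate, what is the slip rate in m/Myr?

rate = 291 m / 508 ka = 0.000573 m/yr = 573 m/Myr

573 m/Myr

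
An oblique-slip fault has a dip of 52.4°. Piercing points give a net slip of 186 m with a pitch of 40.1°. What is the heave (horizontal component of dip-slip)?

dip-slip = net slip × sin(rake) = 186 m × sin(40.1°) = 119.8 m
heave = dip-slip × cos(dip) = 119.8 × cos(52.4°) = 73.1 m

73.1 m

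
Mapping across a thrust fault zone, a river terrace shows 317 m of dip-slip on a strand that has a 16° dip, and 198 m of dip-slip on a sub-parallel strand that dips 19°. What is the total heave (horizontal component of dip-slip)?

heave_A = 317 × cos(16°) = 304.7 m
heave_B = 198 × cos(19°) = 187.2 m
total = 304.7 + 187.2 = 492 m

492 m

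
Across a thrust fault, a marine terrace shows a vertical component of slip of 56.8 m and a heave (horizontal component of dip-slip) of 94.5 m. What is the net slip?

net slip = √(throw² + heave²) = √(56.8² + 94.5²) = 110 m

110 m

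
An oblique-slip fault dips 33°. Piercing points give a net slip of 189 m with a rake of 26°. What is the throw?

dip-slip = net slip × sin(rake) = 189 m × sin(26°) = 82.85 m
throw = dip-slip × sin(dip) = 82.85 × sin(33°) = 45.1 m

45.1 m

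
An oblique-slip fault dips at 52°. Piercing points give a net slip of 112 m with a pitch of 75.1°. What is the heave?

66.6 m

dip-slip = net slip × sin(rake) = 112 m × sin(75.1°) = 108.2 m
heave = dip-slip × cos(dip) = 108.2 × cos(52°) = 66.6 m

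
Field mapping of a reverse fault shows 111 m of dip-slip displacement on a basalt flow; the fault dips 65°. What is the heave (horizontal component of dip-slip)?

46.9 m

heave = dip-slip × cos(dip) = 111 m × cos(65°) = 46.9 m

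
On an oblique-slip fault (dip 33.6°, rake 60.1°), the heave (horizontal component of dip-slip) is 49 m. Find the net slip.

67.9 m

dip-slip = heave / cos(dip) = 49 / cos(33.6°) = 58.83 m
net slip = dip-slip / sin(rake) = 58.83 / sin(60.1°) = 67.9 m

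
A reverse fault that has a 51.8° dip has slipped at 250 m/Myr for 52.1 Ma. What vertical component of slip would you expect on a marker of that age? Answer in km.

dip-slip = rate × time = 250 m/Myr × 52.1 Ma = 13020 m
throw = dip-slip × sin(dip) = 13020 × sin(51.8°) = 10200 m = 10.2 km

10.2 km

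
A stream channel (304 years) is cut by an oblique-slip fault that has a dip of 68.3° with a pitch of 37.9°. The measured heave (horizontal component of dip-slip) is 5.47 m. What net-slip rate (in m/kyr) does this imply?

dip-slip = heave / cos(dip) = 5.47 / cos(68.3°) = 14.79 m
net slip = dip-slip / sin(rake) = 14.79 / sin(37.9°) = 24.08 m
rate = 24.08 m / 304 years = 0.0792 m/yr = 79.2 m/kyr

79.2 m/kyr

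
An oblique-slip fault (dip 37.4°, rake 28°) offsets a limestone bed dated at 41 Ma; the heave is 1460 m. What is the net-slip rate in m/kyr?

0.0955 m/kyr

dip-slip = heave / cos(dip) = 1460 / cos(37.4°) = 1838 m
net slip = dip-slip / sin(rake) = 1838 / sin(28°) = 3915 m
rate = 3915 m / 41 Ma = 0.0000955 m/yr = 0.0955 m/kyr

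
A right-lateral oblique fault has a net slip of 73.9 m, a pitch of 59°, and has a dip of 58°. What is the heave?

dip-slip = net slip × sin(rake) = 73.9 m × sin(59°) = 63.34 m
heave = dip-slip × cos(dip) = 63.34 × cos(58°) = 33.6 m

33.6 m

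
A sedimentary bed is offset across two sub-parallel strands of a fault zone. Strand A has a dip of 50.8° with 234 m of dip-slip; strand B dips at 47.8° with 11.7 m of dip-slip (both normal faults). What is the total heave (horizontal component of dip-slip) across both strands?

156 m

heave_A = 234 × cos(50.8°) = 147.9 m
heave_B = 11.7 × cos(47.8°) = 7.859 m
total = 147.9 + 7.859 = 156 m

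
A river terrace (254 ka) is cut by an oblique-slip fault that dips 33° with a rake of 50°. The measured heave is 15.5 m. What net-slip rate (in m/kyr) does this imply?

dip-slip = heave / cos(dip) = 15.5 / cos(33°) = 18.48 m
net slip = dip-slip / sin(rake) = 18.48 / sin(50°) = 24.13 m
rate = 24.13 m / 254 ka = 0.0000950 m/yr = 0.0950 m/kyr

0.0950 m/kyr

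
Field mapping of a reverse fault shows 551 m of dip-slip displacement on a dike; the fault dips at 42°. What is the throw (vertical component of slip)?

throw = dip-slip × sin(dip) = 551 m × sin(42°) = 369 m

369 m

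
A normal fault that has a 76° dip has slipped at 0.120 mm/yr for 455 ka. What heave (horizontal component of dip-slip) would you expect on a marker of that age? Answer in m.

dip-slip = rate × time = 0.120 mm/yr × 455 ka = 54.60 m
heave = dip-slip × cos(dip) = 54.60 × cos(76°) = 13.2 m

13.2 m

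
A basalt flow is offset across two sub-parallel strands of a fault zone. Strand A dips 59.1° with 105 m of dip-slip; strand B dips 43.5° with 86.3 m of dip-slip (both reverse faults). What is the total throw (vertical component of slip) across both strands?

throw_A = 105 × sin(59.1°) = 90.10 m
throw_B = 86.3 × sin(43.5°) = 59.40 m
total = 90.10 + 59.40 = 150 m

150 m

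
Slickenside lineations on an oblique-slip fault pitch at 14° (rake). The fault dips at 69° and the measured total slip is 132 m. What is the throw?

29.8 m

dip-slip = net slip × sin(rake) = 132 m × sin(14°) = 31.93 m
throw = dip-slip × sin(dip) = 31.93 × sin(69°) = 29.8 m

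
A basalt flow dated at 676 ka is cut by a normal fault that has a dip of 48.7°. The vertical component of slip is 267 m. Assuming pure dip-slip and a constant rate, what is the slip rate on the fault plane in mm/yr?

dip-slip = throw / sin(dip) = 267 m / sin(48.7°) = 355.4 m
rate = 355.4 m / 676 ka = 0.000526 m/yr = 0.526 mm/yr

0.526 mm/yr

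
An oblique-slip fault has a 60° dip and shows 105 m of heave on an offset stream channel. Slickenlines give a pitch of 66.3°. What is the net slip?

dip-slip = heave / cos(dip) = 105 / cos(60°) = 210 m
net slip = dip-slip / sin(rake) = 210 / sin(66.3°) = 229 m

229 m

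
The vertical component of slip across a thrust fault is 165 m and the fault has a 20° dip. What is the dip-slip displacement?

482 m

dip-slip = throw / sin(dip) = 165 / sin(20°) = 482 m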